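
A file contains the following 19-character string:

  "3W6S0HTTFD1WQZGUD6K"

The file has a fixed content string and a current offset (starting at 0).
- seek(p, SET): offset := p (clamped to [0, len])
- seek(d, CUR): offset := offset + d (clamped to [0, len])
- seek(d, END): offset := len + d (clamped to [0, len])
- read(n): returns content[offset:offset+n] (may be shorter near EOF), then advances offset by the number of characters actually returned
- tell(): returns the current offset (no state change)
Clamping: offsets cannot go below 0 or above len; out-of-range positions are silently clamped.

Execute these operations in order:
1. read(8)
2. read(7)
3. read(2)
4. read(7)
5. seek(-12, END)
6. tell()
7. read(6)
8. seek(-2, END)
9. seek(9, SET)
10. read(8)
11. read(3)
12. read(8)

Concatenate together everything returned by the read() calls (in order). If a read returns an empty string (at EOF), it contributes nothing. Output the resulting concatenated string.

Answer: 3W6S0HTTFD1WQZGUD6KTFD1WQD1WQZGUD6K

Derivation:
After 1 (read(8)): returned '3W6S0HTT', offset=8
After 2 (read(7)): returned 'FD1WQZG', offset=15
After 3 (read(2)): returned 'UD', offset=17
After 4 (read(7)): returned '6K', offset=19
After 5 (seek(-12, END)): offset=7
After 6 (tell()): offset=7
After 7 (read(6)): returned 'TFD1WQ', offset=13
After 8 (seek(-2, END)): offset=17
After 9 (seek(9, SET)): offset=9
After 10 (read(8)): returned 'D1WQZGUD', offset=17
After 11 (read(3)): returned '6K', offset=19
After 12 (read(8)): returned '', offset=19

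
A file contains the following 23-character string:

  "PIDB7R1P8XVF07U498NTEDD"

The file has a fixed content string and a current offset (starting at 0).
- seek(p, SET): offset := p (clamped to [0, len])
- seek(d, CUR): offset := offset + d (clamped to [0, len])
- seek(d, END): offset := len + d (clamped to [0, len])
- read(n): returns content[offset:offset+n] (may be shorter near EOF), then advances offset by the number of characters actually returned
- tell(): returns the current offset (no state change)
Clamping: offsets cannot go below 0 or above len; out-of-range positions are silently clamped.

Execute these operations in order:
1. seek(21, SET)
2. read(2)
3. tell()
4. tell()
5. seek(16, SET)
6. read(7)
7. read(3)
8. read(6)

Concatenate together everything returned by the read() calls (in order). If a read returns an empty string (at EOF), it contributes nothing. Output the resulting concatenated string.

After 1 (seek(21, SET)): offset=21
After 2 (read(2)): returned 'DD', offset=23
After 3 (tell()): offset=23
After 4 (tell()): offset=23
After 5 (seek(16, SET)): offset=16
After 6 (read(7)): returned '98NTEDD', offset=23
After 7 (read(3)): returned '', offset=23
After 8 (read(6)): returned '', offset=23

Answer: DD98NTEDD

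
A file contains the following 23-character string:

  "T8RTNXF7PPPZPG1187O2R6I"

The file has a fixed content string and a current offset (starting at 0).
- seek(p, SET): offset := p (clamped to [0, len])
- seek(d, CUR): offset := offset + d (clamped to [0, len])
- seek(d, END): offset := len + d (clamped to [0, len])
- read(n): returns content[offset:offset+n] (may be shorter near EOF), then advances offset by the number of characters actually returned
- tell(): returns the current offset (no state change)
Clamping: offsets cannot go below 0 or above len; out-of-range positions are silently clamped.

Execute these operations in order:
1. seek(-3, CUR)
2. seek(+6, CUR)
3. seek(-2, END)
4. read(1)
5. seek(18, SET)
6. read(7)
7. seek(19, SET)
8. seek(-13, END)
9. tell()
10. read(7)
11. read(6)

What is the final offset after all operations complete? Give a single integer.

After 1 (seek(-3, CUR)): offset=0
After 2 (seek(+6, CUR)): offset=6
After 3 (seek(-2, END)): offset=21
After 4 (read(1)): returned '6', offset=22
After 5 (seek(18, SET)): offset=18
After 6 (read(7)): returned 'O2R6I', offset=23
After 7 (seek(19, SET)): offset=19
After 8 (seek(-13, END)): offset=10
After 9 (tell()): offset=10
After 10 (read(7)): returned 'PZPG118', offset=17
After 11 (read(6)): returned '7O2R6I', offset=23

Answer: 23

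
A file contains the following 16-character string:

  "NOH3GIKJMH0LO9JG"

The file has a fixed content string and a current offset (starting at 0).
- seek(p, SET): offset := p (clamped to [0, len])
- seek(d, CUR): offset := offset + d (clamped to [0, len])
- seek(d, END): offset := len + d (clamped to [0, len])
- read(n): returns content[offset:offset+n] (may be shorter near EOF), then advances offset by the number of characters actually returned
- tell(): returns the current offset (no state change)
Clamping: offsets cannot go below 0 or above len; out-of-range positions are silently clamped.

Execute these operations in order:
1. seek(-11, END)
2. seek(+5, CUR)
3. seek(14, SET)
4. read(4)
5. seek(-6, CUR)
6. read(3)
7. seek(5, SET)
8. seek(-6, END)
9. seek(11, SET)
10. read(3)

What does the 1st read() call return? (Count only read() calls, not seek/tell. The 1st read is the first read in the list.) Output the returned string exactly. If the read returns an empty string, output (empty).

Answer: JG

Derivation:
After 1 (seek(-11, END)): offset=5
After 2 (seek(+5, CUR)): offset=10
After 3 (seek(14, SET)): offset=14
After 4 (read(4)): returned 'JG', offset=16
After 5 (seek(-6, CUR)): offset=10
After 6 (read(3)): returned '0LO', offset=13
After 7 (seek(5, SET)): offset=5
After 8 (seek(-6, END)): offset=10
After 9 (seek(11, SET)): offset=11
After 10 (read(3)): returned 'LO9', offset=14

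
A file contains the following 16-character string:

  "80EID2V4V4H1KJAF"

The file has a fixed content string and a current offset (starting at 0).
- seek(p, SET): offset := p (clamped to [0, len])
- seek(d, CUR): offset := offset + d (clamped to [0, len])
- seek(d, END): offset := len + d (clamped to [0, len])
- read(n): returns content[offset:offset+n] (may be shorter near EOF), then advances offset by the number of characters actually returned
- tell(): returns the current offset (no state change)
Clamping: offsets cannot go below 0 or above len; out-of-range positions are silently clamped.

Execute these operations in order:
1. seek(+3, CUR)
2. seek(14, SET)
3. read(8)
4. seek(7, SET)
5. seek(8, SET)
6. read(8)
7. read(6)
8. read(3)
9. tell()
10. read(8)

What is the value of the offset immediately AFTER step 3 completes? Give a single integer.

After 1 (seek(+3, CUR)): offset=3
After 2 (seek(14, SET)): offset=14
After 3 (read(8)): returned 'AF', offset=16

Answer: 16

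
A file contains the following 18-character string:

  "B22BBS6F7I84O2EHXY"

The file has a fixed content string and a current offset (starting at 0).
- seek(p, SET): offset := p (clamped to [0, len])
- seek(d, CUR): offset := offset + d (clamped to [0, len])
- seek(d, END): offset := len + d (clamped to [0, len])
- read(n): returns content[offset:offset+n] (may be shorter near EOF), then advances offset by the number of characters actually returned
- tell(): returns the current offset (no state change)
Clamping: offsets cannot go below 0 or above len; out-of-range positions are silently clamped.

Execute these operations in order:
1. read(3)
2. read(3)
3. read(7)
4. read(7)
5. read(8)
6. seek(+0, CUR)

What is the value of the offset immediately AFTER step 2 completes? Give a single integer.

Answer: 6

Derivation:
After 1 (read(3)): returned 'B22', offset=3
After 2 (read(3)): returned 'BBS', offset=6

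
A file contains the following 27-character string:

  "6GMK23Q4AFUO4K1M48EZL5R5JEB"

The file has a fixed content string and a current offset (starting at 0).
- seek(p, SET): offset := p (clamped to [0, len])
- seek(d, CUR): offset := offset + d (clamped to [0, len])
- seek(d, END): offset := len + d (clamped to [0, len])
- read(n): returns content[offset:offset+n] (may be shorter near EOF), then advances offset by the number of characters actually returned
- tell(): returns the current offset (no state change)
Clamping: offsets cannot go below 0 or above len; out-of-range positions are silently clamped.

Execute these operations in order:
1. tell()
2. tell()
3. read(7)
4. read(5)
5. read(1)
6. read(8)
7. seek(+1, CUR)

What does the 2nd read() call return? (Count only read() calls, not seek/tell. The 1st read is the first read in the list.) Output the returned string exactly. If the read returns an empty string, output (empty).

After 1 (tell()): offset=0
After 2 (tell()): offset=0
After 3 (read(7)): returned '6GMK23Q', offset=7
After 4 (read(5)): returned '4AFUO', offset=12
After 5 (read(1)): returned '4', offset=13
After 6 (read(8)): returned 'K1M48EZL', offset=21
After 7 (seek(+1, CUR)): offset=22

Answer: 4AFUO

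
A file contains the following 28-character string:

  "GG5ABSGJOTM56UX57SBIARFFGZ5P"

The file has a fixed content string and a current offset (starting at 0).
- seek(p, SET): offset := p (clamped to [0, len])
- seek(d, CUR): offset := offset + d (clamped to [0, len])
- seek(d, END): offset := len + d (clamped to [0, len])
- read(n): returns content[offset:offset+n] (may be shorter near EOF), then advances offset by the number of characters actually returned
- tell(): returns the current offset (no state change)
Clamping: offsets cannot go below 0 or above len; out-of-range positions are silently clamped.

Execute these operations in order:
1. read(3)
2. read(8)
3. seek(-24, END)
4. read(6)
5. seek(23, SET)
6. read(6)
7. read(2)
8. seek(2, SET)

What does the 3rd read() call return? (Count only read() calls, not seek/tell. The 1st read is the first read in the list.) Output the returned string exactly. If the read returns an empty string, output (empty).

Answer: BSGJOT

Derivation:
After 1 (read(3)): returned 'GG5', offset=3
After 2 (read(8)): returned 'ABSGJOTM', offset=11
After 3 (seek(-24, END)): offset=4
After 4 (read(6)): returned 'BSGJOT', offset=10
After 5 (seek(23, SET)): offset=23
After 6 (read(6)): returned 'FGZ5P', offset=28
After 7 (read(2)): returned '', offset=28
After 8 (seek(2, SET)): offset=2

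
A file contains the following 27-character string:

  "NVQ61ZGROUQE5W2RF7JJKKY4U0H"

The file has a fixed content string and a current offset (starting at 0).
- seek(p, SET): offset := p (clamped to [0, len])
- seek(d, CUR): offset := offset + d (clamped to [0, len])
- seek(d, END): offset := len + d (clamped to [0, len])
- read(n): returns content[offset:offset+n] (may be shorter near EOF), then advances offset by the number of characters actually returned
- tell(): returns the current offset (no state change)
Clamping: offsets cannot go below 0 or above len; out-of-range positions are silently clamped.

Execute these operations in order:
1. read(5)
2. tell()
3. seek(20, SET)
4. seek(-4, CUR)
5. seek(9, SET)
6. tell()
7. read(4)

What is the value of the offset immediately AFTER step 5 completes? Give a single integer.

After 1 (read(5)): returned 'NVQ61', offset=5
After 2 (tell()): offset=5
After 3 (seek(20, SET)): offset=20
After 4 (seek(-4, CUR)): offset=16
After 5 (seek(9, SET)): offset=9

Answer: 9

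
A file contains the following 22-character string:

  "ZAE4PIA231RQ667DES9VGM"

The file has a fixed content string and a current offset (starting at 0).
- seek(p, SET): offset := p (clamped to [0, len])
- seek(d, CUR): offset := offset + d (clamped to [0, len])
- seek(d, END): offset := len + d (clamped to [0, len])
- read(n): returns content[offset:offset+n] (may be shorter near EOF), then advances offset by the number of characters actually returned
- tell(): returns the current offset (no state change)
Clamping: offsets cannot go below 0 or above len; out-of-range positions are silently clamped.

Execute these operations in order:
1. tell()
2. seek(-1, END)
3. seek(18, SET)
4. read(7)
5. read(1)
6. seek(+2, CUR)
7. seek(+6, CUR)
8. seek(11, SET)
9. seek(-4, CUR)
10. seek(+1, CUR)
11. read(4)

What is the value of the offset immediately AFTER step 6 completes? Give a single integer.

After 1 (tell()): offset=0
After 2 (seek(-1, END)): offset=21
After 3 (seek(18, SET)): offset=18
After 4 (read(7)): returned '9VGM', offset=22
After 5 (read(1)): returned '', offset=22
After 6 (seek(+2, CUR)): offset=22

Answer: 22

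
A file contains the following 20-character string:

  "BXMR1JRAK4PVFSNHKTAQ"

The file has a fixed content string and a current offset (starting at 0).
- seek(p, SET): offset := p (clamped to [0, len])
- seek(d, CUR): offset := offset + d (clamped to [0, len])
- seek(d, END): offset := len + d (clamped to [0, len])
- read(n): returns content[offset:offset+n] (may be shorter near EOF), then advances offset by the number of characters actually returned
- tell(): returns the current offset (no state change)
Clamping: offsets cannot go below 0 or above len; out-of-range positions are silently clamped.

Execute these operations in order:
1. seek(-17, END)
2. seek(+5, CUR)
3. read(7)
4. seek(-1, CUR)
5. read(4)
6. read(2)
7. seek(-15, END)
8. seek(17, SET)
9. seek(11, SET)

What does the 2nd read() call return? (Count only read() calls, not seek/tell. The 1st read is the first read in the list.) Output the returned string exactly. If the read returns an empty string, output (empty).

After 1 (seek(-17, END)): offset=3
After 2 (seek(+5, CUR)): offset=8
After 3 (read(7)): returned 'K4PVFSN', offset=15
After 4 (seek(-1, CUR)): offset=14
After 5 (read(4)): returned 'NHKT', offset=18
After 6 (read(2)): returned 'AQ', offset=20
After 7 (seek(-15, END)): offset=5
After 8 (seek(17, SET)): offset=17
After 9 (seek(11, SET)): offset=11

Answer: NHKT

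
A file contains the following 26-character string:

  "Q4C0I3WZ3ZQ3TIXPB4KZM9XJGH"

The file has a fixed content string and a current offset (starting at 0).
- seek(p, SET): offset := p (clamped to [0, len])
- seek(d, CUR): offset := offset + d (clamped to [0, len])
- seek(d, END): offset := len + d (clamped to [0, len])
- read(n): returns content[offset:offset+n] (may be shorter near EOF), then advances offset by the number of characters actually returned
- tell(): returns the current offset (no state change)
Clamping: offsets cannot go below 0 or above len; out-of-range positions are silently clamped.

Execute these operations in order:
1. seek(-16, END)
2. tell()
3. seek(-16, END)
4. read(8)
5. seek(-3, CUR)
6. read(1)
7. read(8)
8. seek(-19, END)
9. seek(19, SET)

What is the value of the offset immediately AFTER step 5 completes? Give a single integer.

After 1 (seek(-16, END)): offset=10
After 2 (tell()): offset=10
After 3 (seek(-16, END)): offset=10
After 4 (read(8)): returned 'Q3TIXPB4', offset=18
After 5 (seek(-3, CUR)): offset=15

Answer: 15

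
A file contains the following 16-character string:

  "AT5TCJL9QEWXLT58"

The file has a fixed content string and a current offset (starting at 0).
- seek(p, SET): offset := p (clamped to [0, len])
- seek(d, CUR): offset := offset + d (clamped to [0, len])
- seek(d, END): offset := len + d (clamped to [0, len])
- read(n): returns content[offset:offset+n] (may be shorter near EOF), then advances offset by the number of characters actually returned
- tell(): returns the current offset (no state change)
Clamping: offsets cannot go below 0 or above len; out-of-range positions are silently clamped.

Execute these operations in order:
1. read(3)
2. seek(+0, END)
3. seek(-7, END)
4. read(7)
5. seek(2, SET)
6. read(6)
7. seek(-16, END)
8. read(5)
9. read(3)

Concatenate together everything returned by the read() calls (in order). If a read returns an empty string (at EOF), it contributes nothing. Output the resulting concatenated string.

After 1 (read(3)): returned 'AT5', offset=3
After 2 (seek(+0, END)): offset=16
After 3 (seek(-7, END)): offset=9
After 4 (read(7)): returned 'EWXLT58', offset=16
After 5 (seek(2, SET)): offset=2
After 6 (read(6)): returned '5TCJL9', offset=8
After 7 (seek(-16, END)): offset=0
After 8 (read(5)): returned 'AT5TC', offset=5
After 9 (read(3)): returned 'JL9', offset=8

Answer: AT5EWXLT585TCJL9AT5TCJL9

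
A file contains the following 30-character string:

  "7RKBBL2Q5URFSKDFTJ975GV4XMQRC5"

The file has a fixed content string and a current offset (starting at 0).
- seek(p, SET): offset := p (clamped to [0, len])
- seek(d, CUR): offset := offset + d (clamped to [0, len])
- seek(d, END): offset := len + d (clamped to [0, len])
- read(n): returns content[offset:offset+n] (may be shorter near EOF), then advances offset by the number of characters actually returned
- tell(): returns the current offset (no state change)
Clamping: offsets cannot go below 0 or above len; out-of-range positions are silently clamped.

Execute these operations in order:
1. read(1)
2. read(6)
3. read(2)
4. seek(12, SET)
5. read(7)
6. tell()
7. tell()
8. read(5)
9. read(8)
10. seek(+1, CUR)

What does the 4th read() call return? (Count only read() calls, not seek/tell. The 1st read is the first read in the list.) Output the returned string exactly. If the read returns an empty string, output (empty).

Answer: SKDFTJ9

Derivation:
After 1 (read(1)): returned '7', offset=1
After 2 (read(6)): returned 'RKBBL2', offset=7
After 3 (read(2)): returned 'Q5', offset=9
After 4 (seek(12, SET)): offset=12
After 5 (read(7)): returned 'SKDFTJ9', offset=19
After 6 (tell()): offset=19
After 7 (tell()): offset=19
After 8 (read(5)): returned '75GV4', offset=24
After 9 (read(8)): returned 'XMQRC5', offset=30
After 10 (seek(+1, CUR)): offset=30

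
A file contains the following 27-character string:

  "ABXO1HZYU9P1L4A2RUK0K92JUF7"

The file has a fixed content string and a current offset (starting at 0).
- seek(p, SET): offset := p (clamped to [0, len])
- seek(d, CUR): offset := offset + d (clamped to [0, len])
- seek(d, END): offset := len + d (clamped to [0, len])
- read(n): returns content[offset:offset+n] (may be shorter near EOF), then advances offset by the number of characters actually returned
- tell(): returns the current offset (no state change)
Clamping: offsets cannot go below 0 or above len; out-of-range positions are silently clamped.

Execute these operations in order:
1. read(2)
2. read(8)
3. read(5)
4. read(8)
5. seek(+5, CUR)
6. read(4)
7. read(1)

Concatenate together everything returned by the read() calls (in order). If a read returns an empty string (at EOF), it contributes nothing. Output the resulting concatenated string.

Answer: ABXO1HZYU9P1L4A2RUK0K92

Derivation:
After 1 (read(2)): returned 'AB', offset=2
After 2 (read(8)): returned 'XO1HZYU9', offset=10
After 3 (read(5)): returned 'P1L4A', offset=15
After 4 (read(8)): returned '2RUK0K92', offset=23
After 5 (seek(+5, CUR)): offset=27
After 6 (read(4)): returned '', offset=27
After 7 (read(1)): returned '', offset=27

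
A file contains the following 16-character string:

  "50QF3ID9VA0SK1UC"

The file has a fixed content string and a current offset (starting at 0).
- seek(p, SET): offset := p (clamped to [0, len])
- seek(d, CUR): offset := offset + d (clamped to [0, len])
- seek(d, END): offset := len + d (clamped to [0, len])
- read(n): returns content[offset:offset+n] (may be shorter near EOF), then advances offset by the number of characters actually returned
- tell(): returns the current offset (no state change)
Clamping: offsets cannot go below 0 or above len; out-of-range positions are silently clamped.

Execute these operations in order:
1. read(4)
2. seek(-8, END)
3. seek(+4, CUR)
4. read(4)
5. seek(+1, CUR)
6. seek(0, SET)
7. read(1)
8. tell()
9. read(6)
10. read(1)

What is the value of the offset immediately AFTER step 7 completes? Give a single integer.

Answer: 1

Derivation:
After 1 (read(4)): returned '50QF', offset=4
After 2 (seek(-8, END)): offset=8
After 3 (seek(+4, CUR)): offset=12
After 4 (read(4)): returned 'K1UC', offset=16
After 5 (seek(+1, CUR)): offset=16
After 6 (seek(0, SET)): offset=0
After 7 (read(1)): returned '5', offset=1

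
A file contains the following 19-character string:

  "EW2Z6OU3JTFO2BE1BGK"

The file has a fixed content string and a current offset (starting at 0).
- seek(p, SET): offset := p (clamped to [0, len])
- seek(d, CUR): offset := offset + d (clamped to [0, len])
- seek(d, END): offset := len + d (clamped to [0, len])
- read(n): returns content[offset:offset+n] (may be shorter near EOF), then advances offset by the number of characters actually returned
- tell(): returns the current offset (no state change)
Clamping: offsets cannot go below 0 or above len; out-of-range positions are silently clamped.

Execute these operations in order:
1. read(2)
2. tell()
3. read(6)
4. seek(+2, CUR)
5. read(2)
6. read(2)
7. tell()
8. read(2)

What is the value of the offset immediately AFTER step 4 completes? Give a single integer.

Answer: 10

Derivation:
After 1 (read(2)): returned 'EW', offset=2
After 2 (tell()): offset=2
After 3 (read(6)): returned '2Z6OU3', offset=8
After 4 (seek(+2, CUR)): offset=10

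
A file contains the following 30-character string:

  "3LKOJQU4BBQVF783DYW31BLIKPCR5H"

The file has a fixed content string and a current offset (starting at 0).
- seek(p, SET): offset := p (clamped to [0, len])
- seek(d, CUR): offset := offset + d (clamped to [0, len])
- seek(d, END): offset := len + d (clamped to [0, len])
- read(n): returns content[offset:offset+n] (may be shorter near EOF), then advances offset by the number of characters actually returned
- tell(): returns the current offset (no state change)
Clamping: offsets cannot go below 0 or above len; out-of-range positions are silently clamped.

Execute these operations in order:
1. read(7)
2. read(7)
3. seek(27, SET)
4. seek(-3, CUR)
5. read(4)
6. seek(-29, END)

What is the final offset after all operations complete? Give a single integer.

After 1 (read(7)): returned '3LKOJQU', offset=7
After 2 (read(7)): returned '4BBQVF7', offset=14
After 3 (seek(27, SET)): offset=27
After 4 (seek(-3, CUR)): offset=24
After 5 (read(4)): returned 'KPCR', offset=28
After 6 (seek(-29, END)): offset=1

Answer: 1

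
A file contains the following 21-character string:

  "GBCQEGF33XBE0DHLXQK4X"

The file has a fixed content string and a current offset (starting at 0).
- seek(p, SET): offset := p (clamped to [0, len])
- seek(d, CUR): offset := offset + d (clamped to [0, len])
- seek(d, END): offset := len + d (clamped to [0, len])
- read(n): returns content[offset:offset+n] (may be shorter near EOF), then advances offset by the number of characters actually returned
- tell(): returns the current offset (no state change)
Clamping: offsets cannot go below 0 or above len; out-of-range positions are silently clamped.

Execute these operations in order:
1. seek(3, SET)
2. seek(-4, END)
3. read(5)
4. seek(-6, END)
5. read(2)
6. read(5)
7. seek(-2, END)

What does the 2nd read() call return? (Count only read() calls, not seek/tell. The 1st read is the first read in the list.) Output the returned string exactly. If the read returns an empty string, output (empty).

After 1 (seek(3, SET)): offset=3
After 2 (seek(-4, END)): offset=17
After 3 (read(5)): returned 'QK4X', offset=21
After 4 (seek(-6, END)): offset=15
After 5 (read(2)): returned 'LX', offset=17
After 6 (read(5)): returned 'QK4X', offset=21
After 7 (seek(-2, END)): offset=19

Answer: LX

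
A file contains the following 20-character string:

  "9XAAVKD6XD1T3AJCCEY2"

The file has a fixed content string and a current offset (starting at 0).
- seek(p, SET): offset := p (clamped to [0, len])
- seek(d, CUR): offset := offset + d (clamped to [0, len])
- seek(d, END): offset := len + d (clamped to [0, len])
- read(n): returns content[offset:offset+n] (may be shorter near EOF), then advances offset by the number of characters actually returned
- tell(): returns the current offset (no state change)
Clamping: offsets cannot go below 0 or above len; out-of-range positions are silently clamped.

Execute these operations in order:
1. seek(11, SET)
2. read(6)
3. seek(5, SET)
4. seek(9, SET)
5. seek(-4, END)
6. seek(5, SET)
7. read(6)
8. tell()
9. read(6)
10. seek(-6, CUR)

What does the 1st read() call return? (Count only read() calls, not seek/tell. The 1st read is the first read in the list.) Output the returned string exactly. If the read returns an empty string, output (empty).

Answer: T3AJCC

Derivation:
After 1 (seek(11, SET)): offset=11
After 2 (read(6)): returned 'T3AJCC', offset=17
After 3 (seek(5, SET)): offset=5
After 4 (seek(9, SET)): offset=9
After 5 (seek(-4, END)): offset=16
After 6 (seek(5, SET)): offset=5
After 7 (read(6)): returned 'KD6XD1', offset=11
After 8 (tell()): offset=11
After 9 (read(6)): returned 'T3AJCC', offset=17
After 10 (seek(-6, CUR)): offset=11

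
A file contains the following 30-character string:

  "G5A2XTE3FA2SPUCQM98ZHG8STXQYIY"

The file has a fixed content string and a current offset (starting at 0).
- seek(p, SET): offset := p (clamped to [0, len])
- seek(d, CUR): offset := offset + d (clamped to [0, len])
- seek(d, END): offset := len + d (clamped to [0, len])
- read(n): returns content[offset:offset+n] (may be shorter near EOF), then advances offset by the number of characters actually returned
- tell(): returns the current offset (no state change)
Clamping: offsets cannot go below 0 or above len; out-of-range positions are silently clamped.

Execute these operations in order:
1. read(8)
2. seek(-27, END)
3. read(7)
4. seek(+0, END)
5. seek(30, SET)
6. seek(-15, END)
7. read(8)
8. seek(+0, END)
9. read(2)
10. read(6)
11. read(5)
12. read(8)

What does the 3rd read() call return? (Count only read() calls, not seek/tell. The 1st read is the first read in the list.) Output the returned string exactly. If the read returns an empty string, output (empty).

After 1 (read(8)): returned 'G5A2XTE3', offset=8
After 2 (seek(-27, END)): offset=3
After 3 (read(7)): returned '2XTE3FA', offset=10
After 4 (seek(+0, END)): offset=30
After 5 (seek(30, SET)): offset=30
After 6 (seek(-15, END)): offset=15
After 7 (read(8)): returned 'QM98ZHG8', offset=23
After 8 (seek(+0, END)): offset=30
After 9 (read(2)): returned '', offset=30
After 10 (read(6)): returned '', offset=30
After 11 (read(5)): returned '', offset=30
After 12 (read(8)): returned '', offset=30

Answer: QM98ZHG8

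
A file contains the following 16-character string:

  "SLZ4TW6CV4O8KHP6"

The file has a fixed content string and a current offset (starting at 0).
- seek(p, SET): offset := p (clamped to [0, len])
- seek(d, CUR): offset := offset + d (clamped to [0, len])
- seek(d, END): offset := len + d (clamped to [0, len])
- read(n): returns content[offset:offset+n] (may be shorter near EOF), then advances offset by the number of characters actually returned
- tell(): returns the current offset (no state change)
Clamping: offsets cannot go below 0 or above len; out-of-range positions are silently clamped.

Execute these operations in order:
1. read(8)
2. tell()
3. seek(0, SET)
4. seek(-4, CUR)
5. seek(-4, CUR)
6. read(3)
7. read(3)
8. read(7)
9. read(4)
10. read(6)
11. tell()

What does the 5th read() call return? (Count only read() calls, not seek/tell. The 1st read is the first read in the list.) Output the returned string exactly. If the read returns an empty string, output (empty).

Answer: HP6

Derivation:
After 1 (read(8)): returned 'SLZ4TW6C', offset=8
After 2 (tell()): offset=8
After 3 (seek(0, SET)): offset=0
After 4 (seek(-4, CUR)): offset=0
After 5 (seek(-4, CUR)): offset=0
After 6 (read(3)): returned 'SLZ', offset=3
After 7 (read(3)): returned '4TW', offset=6
After 8 (read(7)): returned '6CV4O8K', offset=13
After 9 (read(4)): returned 'HP6', offset=16
After 10 (read(6)): returned '', offset=16
After 11 (tell()): offset=16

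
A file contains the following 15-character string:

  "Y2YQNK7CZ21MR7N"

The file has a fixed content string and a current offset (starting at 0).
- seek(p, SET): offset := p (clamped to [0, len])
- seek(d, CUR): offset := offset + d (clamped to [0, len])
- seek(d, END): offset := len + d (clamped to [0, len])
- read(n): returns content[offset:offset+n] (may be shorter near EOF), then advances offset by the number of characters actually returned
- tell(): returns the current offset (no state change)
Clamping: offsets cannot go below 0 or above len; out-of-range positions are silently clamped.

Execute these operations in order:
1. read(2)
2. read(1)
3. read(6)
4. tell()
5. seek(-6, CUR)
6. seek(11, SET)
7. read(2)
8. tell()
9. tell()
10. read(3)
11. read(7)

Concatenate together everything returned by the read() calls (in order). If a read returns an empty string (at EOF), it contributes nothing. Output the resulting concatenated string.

Answer: Y2YQNK7CZMR7N

Derivation:
After 1 (read(2)): returned 'Y2', offset=2
After 2 (read(1)): returned 'Y', offset=3
After 3 (read(6)): returned 'QNK7CZ', offset=9
After 4 (tell()): offset=9
After 5 (seek(-6, CUR)): offset=3
After 6 (seek(11, SET)): offset=11
After 7 (read(2)): returned 'MR', offset=13
After 8 (tell()): offset=13
After 9 (tell()): offset=13
After 10 (read(3)): returned '7N', offset=15
After 11 (read(7)): returned '', offset=15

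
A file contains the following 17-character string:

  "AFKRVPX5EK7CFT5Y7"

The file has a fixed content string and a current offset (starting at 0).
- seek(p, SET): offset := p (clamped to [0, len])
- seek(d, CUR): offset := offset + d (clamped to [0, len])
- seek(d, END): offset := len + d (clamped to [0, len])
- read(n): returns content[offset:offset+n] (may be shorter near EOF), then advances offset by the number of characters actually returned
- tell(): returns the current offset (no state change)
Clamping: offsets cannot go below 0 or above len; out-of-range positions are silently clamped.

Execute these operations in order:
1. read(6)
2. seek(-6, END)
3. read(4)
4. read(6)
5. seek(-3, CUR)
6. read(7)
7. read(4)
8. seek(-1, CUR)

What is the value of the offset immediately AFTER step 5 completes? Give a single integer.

Answer: 14

Derivation:
After 1 (read(6)): returned 'AFKRVP', offset=6
After 2 (seek(-6, END)): offset=11
After 3 (read(4)): returned 'CFT5', offset=15
After 4 (read(6)): returned 'Y7', offset=17
After 5 (seek(-3, CUR)): offset=14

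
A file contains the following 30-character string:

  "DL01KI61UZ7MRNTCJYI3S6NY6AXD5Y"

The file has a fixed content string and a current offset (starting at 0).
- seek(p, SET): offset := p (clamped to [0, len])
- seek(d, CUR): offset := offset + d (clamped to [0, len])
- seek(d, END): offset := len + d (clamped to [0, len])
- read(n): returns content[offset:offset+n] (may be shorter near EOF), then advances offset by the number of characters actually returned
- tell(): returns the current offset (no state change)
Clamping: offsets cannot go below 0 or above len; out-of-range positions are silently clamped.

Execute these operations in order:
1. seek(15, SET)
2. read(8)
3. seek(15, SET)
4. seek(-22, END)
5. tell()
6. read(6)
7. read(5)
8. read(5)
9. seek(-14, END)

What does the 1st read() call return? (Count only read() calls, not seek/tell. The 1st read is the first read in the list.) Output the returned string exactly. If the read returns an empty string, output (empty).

After 1 (seek(15, SET)): offset=15
After 2 (read(8)): returned 'CJYI3S6N', offset=23
After 3 (seek(15, SET)): offset=15
After 4 (seek(-22, END)): offset=8
After 5 (tell()): offset=8
After 6 (read(6)): returned 'UZ7MRN', offset=14
After 7 (read(5)): returned 'TCJYI', offset=19
After 8 (read(5)): returned '3S6NY', offset=24
After 9 (seek(-14, END)): offset=16

Answer: CJYI3S6N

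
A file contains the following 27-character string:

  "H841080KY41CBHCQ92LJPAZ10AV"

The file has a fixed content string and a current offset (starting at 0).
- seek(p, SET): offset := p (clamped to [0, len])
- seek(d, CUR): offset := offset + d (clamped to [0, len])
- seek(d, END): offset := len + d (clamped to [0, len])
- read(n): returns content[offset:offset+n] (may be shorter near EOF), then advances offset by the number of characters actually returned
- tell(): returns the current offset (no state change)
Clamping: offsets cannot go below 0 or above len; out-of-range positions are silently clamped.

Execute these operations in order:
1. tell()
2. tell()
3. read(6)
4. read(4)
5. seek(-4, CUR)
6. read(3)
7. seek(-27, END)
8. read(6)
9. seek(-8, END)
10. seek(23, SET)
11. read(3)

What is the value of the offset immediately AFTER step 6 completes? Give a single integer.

Answer: 9

Derivation:
After 1 (tell()): offset=0
After 2 (tell()): offset=0
After 3 (read(6)): returned 'H84108', offset=6
After 4 (read(4)): returned '0KY4', offset=10
After 5 (seek(-4, CUR)): offset=6
After 6 (read(3)): returned '0KY', offset=9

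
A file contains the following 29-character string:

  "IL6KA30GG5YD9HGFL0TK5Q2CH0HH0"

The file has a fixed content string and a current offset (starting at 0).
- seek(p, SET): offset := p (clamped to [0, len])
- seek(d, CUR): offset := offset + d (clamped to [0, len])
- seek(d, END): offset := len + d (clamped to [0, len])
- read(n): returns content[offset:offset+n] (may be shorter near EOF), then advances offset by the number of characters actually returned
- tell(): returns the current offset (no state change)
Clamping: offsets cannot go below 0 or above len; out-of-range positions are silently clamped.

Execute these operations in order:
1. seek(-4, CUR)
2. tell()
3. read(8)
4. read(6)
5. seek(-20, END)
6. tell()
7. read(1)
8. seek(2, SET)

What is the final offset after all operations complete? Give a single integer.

Answer: 2

Derivation:
After 1 (seek(-4, CUR)): offset=0
After 2 (tell()): offset=0
After 3 (read(8)): returned 'IL6KA30G', offset=8
After 4 (read(6)): returned 'G5YD9H', offset=14
After 5 (seek(-20, END)): offset=9
After 6 (tell()): offset=9
After 7 (read(1)): returned '5', offset=10
After 8 (seek(2, SET)): offset=2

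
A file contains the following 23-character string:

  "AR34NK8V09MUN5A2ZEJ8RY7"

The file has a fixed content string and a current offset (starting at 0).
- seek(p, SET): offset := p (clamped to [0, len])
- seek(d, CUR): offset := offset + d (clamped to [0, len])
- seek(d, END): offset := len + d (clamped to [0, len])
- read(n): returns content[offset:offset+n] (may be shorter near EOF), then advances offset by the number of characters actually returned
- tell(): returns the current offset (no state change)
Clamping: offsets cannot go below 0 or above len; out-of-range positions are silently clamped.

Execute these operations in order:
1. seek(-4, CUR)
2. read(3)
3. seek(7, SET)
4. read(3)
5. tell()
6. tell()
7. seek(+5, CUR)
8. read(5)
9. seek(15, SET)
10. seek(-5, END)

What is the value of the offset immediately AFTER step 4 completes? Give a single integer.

Answer: 10

Derivation:
After 1 (seek(-4, CUR)): offset=0
After 2 (read(3)): returned 'AR3', offset=3
After 3 (seek(7, SET)): offset=7
After 4 (read(3)): returned 'V09', offset=10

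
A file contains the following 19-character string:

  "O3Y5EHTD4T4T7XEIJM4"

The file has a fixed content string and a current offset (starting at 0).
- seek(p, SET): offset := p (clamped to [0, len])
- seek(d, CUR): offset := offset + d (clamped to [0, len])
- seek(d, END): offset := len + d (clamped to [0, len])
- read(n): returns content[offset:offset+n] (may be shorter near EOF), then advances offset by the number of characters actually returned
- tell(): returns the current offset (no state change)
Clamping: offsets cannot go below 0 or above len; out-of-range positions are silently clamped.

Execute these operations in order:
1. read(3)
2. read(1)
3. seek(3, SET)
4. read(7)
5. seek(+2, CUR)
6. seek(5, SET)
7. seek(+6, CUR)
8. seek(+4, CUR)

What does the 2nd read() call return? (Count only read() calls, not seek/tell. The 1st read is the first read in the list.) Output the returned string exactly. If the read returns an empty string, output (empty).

Answer: 5

Derivation:
After 1 (read(3)): returned 'O3Y', offset=3
After 2 (read(1)): returned '5', offset=4
After 3 (seek(3, SET)): offset=3
After 4 (read(7)): returned '5EHTD4T', offset=10
After 5 (seek(+2, CUR)): offset=12
After 6 (seek(5, SET)): offset=5
After 7 (seek(+6, CUR)): offset=11
After 8 (seek(+4, CUR)): offset=15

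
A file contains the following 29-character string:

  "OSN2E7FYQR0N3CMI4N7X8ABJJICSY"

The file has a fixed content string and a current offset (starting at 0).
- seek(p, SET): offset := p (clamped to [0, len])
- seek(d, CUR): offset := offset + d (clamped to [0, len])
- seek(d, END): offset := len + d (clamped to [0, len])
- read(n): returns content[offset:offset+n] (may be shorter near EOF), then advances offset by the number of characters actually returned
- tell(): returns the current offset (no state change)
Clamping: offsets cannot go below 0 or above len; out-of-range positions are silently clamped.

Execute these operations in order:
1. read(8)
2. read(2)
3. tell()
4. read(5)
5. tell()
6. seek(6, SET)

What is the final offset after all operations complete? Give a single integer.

After 1 (read(8)): returned 'OSN2E7FY', offset=8
After 2 (read(2)): returned 'QR', offset=10
After 3 (tell()): offset=10
After 4 (read(5)): returned '0N3CM', offset=15
After 5 (tell()): offset=15
After 6 (seek(6, SET)): offset=6

Answer: 6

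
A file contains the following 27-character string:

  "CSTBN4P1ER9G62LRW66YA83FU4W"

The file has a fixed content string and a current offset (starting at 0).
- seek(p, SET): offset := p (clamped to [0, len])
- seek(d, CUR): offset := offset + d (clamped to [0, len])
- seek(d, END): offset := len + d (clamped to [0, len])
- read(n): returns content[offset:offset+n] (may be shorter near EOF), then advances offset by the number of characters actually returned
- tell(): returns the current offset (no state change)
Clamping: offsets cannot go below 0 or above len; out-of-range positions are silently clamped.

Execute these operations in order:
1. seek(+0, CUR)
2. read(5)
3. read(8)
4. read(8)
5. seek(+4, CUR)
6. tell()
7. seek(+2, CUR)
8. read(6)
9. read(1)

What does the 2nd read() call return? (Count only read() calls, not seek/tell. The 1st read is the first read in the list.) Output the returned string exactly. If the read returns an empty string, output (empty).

Answer: 4P1ER9G6

Derivation:
After 1 (seek(+0, CUR)): offset=0
After 2 (read(5)): returned 'CSTBN', offset=5
After 3 (read(8)): returned '4P1ER9G6', offset=13
After 4 (read(8)): returned '2LRW66YA', offset=21
After 5 (seek(+4, CUR)): offset=25
After 6 (tell()): offset=25
After 7 (seek(+2, CUR)): offset=27
After 8 (read(6)): returned '', offset=27
After 9 (read(1)): returned '', offset=27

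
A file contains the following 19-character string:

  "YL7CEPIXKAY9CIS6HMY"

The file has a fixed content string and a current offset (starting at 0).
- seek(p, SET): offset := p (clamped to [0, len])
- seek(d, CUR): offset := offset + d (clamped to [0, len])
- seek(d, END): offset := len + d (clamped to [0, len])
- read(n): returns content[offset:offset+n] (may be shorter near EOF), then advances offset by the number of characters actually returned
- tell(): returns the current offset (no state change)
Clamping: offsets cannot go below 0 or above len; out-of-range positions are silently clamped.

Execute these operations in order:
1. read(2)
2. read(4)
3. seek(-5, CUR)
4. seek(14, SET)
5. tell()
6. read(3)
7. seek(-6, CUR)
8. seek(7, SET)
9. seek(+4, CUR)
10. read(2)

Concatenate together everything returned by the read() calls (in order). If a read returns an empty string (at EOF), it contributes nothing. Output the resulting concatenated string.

Answer: YL7CEPS6H9C

Derivation:
After 1 (read(2)): returned 'YL', offset=2
After 2 (read(4)): returned '7CEP', offset=6
After 3 (seek(-5, CUR)): offset=1
After 4 (seek(14, SET)): offset=14
After 5 (tell()): offset=14
After 6 (read(3)): returned 'S6H', offset=17
After 7 (seek(-6, CUR)): offset=11
After 8 (seek(7, SET)): offset=7
After 9 (seek(+4, CUR)): offset=11
After 10 (read(2)): returned '9C', offset=13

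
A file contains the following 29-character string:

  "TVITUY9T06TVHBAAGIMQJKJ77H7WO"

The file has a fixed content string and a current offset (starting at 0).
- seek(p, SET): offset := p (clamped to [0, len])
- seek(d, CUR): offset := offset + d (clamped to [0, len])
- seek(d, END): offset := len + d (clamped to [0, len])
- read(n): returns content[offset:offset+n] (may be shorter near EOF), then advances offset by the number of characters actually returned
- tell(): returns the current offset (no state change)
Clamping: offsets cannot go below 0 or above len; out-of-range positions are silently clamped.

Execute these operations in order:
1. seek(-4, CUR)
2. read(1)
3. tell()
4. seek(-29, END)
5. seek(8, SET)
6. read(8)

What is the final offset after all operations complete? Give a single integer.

After 1 (seek(-4, CUR)): offset=0
After 2 (read(1)): returned 'T', offset=1
After 3 (tell()): offset=1
After 4 (seek(-29, END)): offset=0
After 5 (seek(8, SET)): offset=8
After 6 (read(8)): returned '06TVHBAA', offset=16

Answer: 16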